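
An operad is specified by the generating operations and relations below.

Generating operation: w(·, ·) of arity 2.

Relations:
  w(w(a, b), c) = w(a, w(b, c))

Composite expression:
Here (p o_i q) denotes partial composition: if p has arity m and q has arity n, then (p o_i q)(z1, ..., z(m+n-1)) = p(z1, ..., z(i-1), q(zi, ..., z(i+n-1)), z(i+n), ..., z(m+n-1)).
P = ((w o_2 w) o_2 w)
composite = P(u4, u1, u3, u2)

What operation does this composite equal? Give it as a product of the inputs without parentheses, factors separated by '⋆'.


The w-tree's shape is irrelevant; the u-reading-order decides.
w(u1, u3) flattens to u1 ⋆ u3
w(w(u1, u3), u2) flattens to u1 ⋆ u3 ⋆ u2
w(u4, w(w(u1, u3), u2)) flattens to u4 ⋆ u1 ⋆ u3 ⋆ u2

u4 ⋆ u1 ⋆ u3 ⋆ u2


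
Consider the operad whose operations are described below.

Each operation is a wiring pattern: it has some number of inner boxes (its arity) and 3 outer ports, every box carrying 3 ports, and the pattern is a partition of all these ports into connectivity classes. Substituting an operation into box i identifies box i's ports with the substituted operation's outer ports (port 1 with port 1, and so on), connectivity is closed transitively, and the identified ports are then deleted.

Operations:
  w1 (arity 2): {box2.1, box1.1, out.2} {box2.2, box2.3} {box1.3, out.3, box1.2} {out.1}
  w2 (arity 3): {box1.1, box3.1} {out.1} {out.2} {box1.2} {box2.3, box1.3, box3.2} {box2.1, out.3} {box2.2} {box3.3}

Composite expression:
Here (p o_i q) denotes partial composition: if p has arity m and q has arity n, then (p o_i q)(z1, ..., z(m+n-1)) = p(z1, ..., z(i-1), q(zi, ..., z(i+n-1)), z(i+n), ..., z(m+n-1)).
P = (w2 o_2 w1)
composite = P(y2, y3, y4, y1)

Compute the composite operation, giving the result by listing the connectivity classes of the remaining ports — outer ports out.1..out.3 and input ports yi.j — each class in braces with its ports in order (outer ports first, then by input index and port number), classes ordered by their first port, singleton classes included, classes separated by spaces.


Two ports join when wires chain via w2-identified ports.
stage w1: inputs (y3, y4), connectivity {out.1} {out.2, y3.1, y4.1} {out.3, y3.2, y3.3} {y4.2, y4.3}, out.j its boundary
stage w2: inputs (y2, y3, y4, y1), connectivity {out.1} {out.2} {out.3} {y1.1, y2.1} {y1.2, y2.3, y3.2, y3.3} {y1.3} {y2.2} {y3.1, y4.1} {y4.2, y4.3}, out.j its boundary

{out.1} {out.2} {out.3} {y1.1, y2.1} {y1.2, y2.3, y3.2, y3.3} {y1.3} {y2.2} {y3.1, y4.1} {y4.2, y4.3}


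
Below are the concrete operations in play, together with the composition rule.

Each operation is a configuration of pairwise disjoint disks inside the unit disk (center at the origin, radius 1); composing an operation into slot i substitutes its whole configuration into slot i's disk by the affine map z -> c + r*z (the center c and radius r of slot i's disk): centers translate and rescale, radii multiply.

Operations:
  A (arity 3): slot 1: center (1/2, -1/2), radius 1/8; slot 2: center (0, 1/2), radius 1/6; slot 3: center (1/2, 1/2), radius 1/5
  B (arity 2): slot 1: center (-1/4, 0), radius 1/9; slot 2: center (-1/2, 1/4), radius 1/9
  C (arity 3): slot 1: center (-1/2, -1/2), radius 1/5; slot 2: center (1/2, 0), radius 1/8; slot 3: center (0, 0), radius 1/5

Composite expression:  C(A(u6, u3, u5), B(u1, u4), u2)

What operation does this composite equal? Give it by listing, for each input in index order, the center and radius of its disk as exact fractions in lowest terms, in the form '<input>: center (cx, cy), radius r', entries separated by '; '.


u1: center (15/32, 0), radius 1/72; u2: center (0, 0), radius 1/5; u3: center (-1/2, -2/5), radius 1/30; u4: center (7/16, 1/32), radius 1/72; u5: center (-2/5, -2/5), radius 1/25; u6: center (-2/5, -3/5), radius 1/40

Affine substitution under C: radii multiply and u-centers shift.
for u6, the 2-step affine chain lands on center (-2/5, -3/5), radius 1/40
for u3, the 2-step affine chain lands on center (-1/2, -2/5), radius 1/30
for u5, the 2-step affine chain lands on center (-2/5, -2/5), radius 1/25
for u1, the 2-step affine chain lands on center (15/32, 0), radius 1/72
for u4, the 2-step affine chain lands on center (7/16, 1/32), radius 1/72
for u2, the 1-step affine chain lands on center (0, 0), radius 1/5


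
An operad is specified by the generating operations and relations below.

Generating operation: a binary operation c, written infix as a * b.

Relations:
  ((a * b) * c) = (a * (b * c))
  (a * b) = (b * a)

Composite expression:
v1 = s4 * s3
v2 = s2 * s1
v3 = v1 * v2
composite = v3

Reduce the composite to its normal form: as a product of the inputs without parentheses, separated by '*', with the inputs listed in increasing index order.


s1 * s2 * s3 * s4

Reordering under c is free, so list the s-inputs canonically.
(s4 * s3) reduces to s4 * s3
(s2 * s1) reduces to s2 * s1
((s4 * s3) * (s2 * s1)) reduces to s4 * s3 * s2 * s1
the factors in increasing index order: s1 * s2 * s3 * s4


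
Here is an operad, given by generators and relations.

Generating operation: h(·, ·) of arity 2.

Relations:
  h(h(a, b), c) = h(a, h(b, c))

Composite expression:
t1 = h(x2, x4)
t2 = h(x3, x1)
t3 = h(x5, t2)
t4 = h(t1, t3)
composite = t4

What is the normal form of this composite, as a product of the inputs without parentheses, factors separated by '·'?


Every regrouping of h is equal, so read the x-inputs in written order.
h(x2, x4) flattens to x2 · x4
h(x3, x1) flattens to x3 · x1
h(x5, h(x3, x1)) flattens to x5 · x3 · x1
h(h(x2, x4), h(x5, h(x3, x1))) flattens to x2 · x4 · x5 · x3 · x1

x2 · x4 · x5 · x3 · x1


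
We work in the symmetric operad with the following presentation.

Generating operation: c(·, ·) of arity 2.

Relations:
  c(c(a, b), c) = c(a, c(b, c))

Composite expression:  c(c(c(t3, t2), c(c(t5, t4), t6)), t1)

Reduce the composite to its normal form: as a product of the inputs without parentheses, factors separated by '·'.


t3 · t2 · t5 · t4 · t6 · t1

Associativity of c dissolves the nesting; only the t-input order survives.
c(t3, t2) collapses to t3 · t2
c(t5, t4) collapses to t5 · t4
c(c(t5, t4), t6) collapses to t5 · t4 · t6
c(c(t3, t2), c(c(t5, t4), t6)) collapses to t3 · t2 · t5 · t4 · t6
c(c(c(t3, t2), c(c(t5, t4), t6)), t1) collapses to t3 · t2 · t5 · t4 · t6 · t1


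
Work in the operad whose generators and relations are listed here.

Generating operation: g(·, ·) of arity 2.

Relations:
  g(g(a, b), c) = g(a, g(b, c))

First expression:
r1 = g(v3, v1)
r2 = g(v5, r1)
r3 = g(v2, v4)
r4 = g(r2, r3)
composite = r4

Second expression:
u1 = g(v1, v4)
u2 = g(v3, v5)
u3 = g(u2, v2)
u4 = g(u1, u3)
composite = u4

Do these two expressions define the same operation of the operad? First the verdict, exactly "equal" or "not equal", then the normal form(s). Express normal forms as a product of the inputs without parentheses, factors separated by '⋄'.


not equal; the first gives v5 ⋄ v3 ⋄ v1 ⋄ v2 ⋄ v4 and the second v1 ⋄ v4 ⋄ v3 ⋄ v5 ⋄ v2

Reducing the first expression gives v5 ⋄ v3 ⋄ v1 ⋄ v2 ⋄ v4
Reducing the second expression gives v1 ⋄ v4 ⋄ v3 ⋄ v5 ⋄ v2
They disagree, so not equal.


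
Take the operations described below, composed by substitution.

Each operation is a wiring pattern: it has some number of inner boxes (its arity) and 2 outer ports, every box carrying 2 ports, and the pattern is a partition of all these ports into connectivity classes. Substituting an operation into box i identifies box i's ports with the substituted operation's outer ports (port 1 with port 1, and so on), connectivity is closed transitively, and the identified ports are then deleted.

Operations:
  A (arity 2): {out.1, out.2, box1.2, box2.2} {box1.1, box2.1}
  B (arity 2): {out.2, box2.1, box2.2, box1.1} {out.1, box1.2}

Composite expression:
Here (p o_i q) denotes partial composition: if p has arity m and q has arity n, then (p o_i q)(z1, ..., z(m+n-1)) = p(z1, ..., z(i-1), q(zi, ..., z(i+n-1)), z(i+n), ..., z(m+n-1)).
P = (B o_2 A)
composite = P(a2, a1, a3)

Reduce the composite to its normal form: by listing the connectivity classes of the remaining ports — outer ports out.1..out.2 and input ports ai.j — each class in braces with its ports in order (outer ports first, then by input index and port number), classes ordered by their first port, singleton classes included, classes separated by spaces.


Two ports join when wires chain via B-identified ports.
through A, on inputs (a1, a3): {out.1, out.2, a1.2, a3.2} {a1.1, a3.1} (out.j = stage outer ports)
through B, on inputs (a2, a1, a3): {out.1, a2.2} {out.2, a1.2, a2.1, a3.2} {a1.1, a3.1} (out.j = stage outer ports)

{out.1, a2.2} {out.2, a1.2, a2.1, a3.2} {a1.1, a3.1}


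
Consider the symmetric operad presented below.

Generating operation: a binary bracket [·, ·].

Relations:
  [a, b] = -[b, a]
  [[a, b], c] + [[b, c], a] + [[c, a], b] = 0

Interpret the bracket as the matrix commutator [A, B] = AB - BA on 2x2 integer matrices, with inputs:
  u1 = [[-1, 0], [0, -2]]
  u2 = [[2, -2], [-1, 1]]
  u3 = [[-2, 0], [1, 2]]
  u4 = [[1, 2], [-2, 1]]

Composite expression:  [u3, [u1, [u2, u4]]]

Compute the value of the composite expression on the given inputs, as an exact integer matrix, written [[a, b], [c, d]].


[[-2, -8], [-8, 2]]

[u2, u4] = [[6, 2], [2, -6]]
[u1, [u2, u4]] = [[0, 2], [-2, 0]]
[u3, [u1, [u2, u4]]] = [[-2, -8], [-8, 2]]


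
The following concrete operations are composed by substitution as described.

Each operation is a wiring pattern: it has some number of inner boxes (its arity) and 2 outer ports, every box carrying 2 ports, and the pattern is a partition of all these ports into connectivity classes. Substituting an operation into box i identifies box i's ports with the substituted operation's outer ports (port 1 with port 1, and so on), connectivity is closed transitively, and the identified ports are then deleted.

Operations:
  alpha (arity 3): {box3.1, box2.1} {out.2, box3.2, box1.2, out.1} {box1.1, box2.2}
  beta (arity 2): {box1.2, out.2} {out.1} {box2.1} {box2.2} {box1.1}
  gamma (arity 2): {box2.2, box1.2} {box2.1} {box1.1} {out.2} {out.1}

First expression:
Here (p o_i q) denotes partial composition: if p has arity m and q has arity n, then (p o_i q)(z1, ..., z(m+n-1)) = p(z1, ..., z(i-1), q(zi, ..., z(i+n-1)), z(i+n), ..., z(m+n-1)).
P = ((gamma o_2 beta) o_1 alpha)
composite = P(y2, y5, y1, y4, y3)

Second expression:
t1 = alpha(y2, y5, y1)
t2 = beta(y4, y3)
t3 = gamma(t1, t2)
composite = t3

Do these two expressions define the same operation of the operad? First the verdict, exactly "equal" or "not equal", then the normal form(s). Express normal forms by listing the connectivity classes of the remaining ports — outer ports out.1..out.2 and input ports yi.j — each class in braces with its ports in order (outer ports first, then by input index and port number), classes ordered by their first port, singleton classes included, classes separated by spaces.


equal; both compose to {out.1} {out.2} {y1.1, y5.1} {y1.2, y2.2, y4.2} {y2.1, y5.2} {y3.1} {y3.2} {y4.1}

The first composite normalizes to {out.1} {out.2} {y1.1, y5.1} {y1.2, y2.2, y4.2} {y2.1, y5.2} {y3.1} {y3.2} {y4.1}
The second composite normalizes to {out.1} {out.2} {y1.1, y5.1} {y1.2, y2.2, y4.2} {y2.1, y5.2} {y3.1} {y3.2} {y4.1}
The forms coincide; equal.


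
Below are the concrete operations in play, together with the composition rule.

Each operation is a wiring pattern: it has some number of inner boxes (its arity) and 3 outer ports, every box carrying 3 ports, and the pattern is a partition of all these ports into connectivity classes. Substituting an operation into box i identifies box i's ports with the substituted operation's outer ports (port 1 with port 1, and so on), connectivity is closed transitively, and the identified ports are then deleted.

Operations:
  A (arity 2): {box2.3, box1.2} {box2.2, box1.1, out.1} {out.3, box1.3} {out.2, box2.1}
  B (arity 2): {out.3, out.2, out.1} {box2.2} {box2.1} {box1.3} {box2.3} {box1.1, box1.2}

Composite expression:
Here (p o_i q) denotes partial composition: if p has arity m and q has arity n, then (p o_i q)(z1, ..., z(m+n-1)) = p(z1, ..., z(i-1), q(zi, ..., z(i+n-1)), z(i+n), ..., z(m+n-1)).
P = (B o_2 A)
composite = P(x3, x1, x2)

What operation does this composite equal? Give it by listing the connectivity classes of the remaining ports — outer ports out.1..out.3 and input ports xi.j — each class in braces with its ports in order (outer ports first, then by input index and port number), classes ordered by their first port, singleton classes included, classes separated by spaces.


{out.1, out.2, out.3} {x1.1, x2.2} {x1.2, x2.3} {x1.3} {x2.1} {x3.1, x3.2} {x3.3}

Two ports join when wires chain via B-identified ports.
after A, the pattern on (x1, x2) reads {out.1, x1.1, x2.2} {out.2, x2.1} {out.3, x1.3} {x1.2, x2.3} (out.j = its outer ports)
after B, the pattern on (x3, x1, x2) reads {out.1, out.2, out.3} {x1.1, x2.2} {x1.2, x2.3} {x1.3} {x2.1} {x3.1, x3.2} {x3.3} (out.j = its outer ports)


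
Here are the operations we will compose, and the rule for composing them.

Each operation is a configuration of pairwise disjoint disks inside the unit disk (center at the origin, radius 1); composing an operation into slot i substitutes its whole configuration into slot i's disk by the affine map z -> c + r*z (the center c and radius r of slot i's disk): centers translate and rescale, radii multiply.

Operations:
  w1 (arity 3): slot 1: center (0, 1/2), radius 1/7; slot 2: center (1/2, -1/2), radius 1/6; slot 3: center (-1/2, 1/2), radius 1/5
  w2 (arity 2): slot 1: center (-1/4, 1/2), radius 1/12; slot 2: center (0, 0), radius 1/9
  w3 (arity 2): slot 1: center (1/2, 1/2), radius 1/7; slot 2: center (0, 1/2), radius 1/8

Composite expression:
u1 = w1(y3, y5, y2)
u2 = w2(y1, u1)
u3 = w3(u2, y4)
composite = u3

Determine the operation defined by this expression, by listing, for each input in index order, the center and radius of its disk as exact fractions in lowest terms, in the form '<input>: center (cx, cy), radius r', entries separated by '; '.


y1: center (13/28, 4/7), radius 1/84; y2: center (31/63, 32/63), radius 1/315; y3: center (1/2, 32/63), radius 1/441; y4: center (0, 1/2), radius 1/8; y5: center (32/63, 31/63), radius 1/378

Follow each y-input down from w3: c' goes to c + r*c', radius to r*r'.
input y1: applying the 2 nested substitutions gives center (13/28, 4/7), radius 1/84
input y3: applying the 3 nested substitutions gives center (1/2, 32/63), radius 1/441
input y5: applying the 3 nested substitutions gives center (32/63, 31/63), radius 1/378
input y2: applying the 3 nested substitutions gives center (31/63, 32/63), radius 1/315
input y4: applying the 1 nested substitution gives center (0, 1/2), radius 1/8


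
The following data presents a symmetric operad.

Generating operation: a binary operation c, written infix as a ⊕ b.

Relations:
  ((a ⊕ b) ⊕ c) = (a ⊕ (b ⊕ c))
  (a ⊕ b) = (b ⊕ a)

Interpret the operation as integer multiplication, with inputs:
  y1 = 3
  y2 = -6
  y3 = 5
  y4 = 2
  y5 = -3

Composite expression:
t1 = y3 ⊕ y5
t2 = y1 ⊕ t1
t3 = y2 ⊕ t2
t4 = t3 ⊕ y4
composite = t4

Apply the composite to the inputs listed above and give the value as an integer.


(y3 ⊕ y5) = -15
(y1 ⊕ (y3 ⊕ y5)) = -45
(y2 ⊕ (y1 ⊕ (y3 ⊕ y5))) = 270
((y2 ⊕ (y1 ⊕ (y3 ⊕ y5))) ⊕ y4) = 540

540


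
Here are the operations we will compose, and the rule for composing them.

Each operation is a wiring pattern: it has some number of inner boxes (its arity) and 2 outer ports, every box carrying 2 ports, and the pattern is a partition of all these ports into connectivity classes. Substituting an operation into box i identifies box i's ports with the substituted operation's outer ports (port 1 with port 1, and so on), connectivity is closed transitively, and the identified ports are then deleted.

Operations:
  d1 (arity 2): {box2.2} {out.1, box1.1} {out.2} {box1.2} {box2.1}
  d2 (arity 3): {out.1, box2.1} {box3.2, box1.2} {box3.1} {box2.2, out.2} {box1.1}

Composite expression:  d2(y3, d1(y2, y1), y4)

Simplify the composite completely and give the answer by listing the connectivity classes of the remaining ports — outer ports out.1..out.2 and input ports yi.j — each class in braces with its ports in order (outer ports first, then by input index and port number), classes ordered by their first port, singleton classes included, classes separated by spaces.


{out.1, y2.1} {out.2} {y1.1} {y1.2} {y2.2} {y3.1} {y3.2, y4.2} {y4.1}

Two ports join when wires chain via d2-identified ports.
after d1, the pattern on (y2, y1) reads {out.1, y2.1} {out.2} {y1.1} {y1.2} {y2.2} (out.j = its outer ports)
after d2, the pattern on (y3, y2, y1, y4) reads {out.1, y2.1} {out.2} {y1.1} {y1.2} {y2.2} {y3.1} {y3.2, y4.2} {y4.1} (out.j = its outer ports)


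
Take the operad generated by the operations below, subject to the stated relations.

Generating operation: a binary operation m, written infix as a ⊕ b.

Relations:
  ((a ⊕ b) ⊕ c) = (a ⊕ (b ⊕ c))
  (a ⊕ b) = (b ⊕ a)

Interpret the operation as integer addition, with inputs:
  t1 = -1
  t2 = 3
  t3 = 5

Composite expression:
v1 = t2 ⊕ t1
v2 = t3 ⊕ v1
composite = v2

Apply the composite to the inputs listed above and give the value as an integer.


7


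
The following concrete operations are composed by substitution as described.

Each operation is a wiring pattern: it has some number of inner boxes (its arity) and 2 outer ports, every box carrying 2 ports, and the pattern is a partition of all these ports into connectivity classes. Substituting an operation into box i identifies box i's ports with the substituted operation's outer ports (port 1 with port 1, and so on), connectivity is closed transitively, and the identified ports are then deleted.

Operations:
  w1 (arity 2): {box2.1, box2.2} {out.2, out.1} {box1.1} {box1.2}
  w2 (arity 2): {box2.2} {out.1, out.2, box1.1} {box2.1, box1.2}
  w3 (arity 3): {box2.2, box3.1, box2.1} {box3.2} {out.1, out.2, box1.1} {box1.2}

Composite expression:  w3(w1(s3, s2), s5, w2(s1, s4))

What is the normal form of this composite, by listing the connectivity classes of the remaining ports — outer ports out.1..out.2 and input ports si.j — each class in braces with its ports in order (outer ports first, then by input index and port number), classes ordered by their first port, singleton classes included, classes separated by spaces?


{out.1, out.2} {s1.1, s5.1, s5.2} {s1.2, s4.1} {s2.1, s2.2} {s3.1} {s3.2} {s4.2}

Two ports join when wires chain via w3-identified ports.
w1 over (s3, s2) gives {out.1, out.2} {s2.1, s2.2} {s3.1} {s3.2}, out.j being that stage's outer ports
w2 over (s1, s4) gives {out.1, out.2, s1.1} {s1.2, s4.1} {s4.2}, out.j being that stage's outer ports
w3 over (s3, s2, s5, s1, s4) gives {out.1, out.2} {s1.1, s5.1, s5.2} {s1.2, s4.1} {s2.1, s2.2} {s3.1} {s3.2} {s4.2}, out.j being that stage's outer ports


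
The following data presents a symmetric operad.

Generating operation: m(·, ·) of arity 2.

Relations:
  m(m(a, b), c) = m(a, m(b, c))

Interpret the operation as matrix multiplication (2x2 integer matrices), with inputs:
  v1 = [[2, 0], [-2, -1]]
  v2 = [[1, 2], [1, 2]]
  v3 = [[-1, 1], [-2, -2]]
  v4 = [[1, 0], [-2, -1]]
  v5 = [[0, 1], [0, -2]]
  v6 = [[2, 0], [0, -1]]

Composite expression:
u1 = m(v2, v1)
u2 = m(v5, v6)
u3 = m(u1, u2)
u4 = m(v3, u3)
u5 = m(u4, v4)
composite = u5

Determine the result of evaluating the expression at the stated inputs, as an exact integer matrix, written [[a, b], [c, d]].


m(v2, v1) = [[-2, -2], [-2, -2]]
m(v5, v6) = [[0, -1], [0, 2]]
m(m(v2, v1), m(v5, v6)) = [[0, -2], [0, -2]]
m(v3, m(m(v2, v1), m(v5, v6))) = [[0, 0], [0, 8]]
m(m(v3, m(m(v2, v1), m(v5, v6))), v4) = [[0, 0], [-16, -8]]

[[0, 0], [-16, -8]]


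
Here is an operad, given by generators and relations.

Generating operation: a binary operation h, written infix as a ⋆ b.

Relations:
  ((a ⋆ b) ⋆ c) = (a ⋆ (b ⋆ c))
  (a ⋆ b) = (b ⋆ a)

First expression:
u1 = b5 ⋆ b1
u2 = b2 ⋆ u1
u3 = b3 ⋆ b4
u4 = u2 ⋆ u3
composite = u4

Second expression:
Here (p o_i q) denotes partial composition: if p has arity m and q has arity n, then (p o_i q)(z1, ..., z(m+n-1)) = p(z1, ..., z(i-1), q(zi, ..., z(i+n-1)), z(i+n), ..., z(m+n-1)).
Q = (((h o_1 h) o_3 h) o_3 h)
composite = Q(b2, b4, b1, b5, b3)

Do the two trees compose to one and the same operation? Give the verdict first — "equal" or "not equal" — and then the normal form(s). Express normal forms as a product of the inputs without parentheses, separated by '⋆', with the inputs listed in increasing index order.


The first composite normalizes to b1 ⋆ b2 ⋆ b3 ⋆ b4 ⋆ b5
The second composite normalizes to b1 ⋆ b2 ⋆ b3 ⋆ b4 ⋆ b5
One common form — equal.

equal — both sides give b1 ⋆ b2 ⋆ b3 ⋆ b4 ⋆ b5


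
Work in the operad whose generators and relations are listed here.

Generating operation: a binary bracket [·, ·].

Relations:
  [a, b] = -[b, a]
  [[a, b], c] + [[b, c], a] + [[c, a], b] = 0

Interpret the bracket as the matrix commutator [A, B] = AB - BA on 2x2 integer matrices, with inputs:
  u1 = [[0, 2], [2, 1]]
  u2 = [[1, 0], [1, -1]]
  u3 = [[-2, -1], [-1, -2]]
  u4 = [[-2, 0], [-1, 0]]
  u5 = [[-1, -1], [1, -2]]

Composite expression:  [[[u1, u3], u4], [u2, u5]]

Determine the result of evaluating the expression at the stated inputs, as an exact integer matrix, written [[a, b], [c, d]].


[[2, 0], [2, -2]]

[u1, u3] = [[0, 1], [-1, 0]]
[[u1, u3], u4] = [[-1, 2], [2, 1]]
[u2, u5] = [[1, -2], [-1, -1]]
[[[u1, u3], u4], [u2, u5]] = [[2, 0], [2, -2]]


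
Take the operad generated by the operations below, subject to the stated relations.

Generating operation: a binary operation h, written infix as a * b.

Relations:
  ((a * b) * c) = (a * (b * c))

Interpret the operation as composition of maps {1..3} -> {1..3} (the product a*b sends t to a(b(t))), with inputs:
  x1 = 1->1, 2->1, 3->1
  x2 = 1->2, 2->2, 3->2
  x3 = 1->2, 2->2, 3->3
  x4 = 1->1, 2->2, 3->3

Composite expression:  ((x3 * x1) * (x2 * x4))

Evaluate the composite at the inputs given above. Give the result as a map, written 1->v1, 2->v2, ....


1->2, 2->2, 3->2

(x3 * x1) = 1->2, 2->2, 3->2
(x2 * x4) = 1->2, 2->2, 3->2
((x3 * x1) * (x2 * x4)) = 1->2, 2->2, 3->2


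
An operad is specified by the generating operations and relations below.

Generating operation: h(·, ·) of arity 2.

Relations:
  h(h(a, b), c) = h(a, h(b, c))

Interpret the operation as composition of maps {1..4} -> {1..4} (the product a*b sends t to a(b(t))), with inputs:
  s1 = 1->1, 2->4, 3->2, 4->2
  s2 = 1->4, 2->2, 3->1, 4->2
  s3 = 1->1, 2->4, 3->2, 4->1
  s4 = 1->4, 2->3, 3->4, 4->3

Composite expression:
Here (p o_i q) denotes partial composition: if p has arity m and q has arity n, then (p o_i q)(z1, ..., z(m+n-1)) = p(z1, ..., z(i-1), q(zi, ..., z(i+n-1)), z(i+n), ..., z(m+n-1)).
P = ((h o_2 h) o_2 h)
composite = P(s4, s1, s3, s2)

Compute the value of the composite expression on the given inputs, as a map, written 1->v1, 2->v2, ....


h(s1, s3) = 1->1, 2->2, 3->4, 4->1
h(h(s1, s3), s2) = 1->1, 2->2, 3->1, 4->2
h(s4, h(h(s1, s3), s2)) = 1->4, 2->3, 3->4, 4->3

1->4, 2->3, 3->4, 4->3


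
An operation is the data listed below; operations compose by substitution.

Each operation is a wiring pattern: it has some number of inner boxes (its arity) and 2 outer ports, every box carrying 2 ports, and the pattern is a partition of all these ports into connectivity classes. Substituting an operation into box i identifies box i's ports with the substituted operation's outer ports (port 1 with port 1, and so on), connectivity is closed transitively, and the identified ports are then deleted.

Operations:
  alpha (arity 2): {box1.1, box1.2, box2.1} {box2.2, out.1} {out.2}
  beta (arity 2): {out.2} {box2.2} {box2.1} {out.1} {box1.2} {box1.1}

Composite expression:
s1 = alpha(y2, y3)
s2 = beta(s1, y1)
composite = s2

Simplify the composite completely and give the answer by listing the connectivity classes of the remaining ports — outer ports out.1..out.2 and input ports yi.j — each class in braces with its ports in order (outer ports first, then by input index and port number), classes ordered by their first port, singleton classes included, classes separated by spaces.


{out.1} {out.2} {y1.1} {y1.2} {y2.1, y2.2, y3.1} {y3.2}

Treat the ports identified at beta as solder joints: merge, then drop.
after alpha, the pattern on (y2, y3) reads {out.1, y3.2} {out.2} {y2.1, y2.2, y3.1} (out.j = its outer ports)
after beta, the pattern on (y2, y3, y1) reads {out.1} {out.2} {y1.1} {y1.2} {y2.1, y2.2, y3.1} {y3.2} (out.j = its outer ports)


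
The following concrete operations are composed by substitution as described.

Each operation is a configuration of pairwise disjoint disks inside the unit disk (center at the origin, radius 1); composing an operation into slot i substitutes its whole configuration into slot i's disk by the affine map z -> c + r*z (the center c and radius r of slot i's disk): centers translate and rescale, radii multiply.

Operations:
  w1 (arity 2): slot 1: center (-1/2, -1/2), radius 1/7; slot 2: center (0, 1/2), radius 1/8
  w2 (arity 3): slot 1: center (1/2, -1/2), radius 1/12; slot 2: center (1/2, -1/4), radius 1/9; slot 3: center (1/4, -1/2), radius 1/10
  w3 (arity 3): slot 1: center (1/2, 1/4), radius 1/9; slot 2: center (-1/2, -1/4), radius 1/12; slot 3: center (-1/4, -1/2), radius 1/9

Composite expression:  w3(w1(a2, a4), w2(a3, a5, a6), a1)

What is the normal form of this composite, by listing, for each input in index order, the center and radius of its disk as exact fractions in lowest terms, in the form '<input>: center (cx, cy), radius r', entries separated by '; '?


a1: center (-1/4, -1/2), radius 1/9; a2: center (4/9, 7/36), radius 1/63; a3: center (-11/24, -7/24), radius 1/144; a4: center (1/2, 11/36), radius 1/72; a5: center (-11/24, -13/48), radius 1/108; a6: center (-23/48, -7/24), radius 1/120


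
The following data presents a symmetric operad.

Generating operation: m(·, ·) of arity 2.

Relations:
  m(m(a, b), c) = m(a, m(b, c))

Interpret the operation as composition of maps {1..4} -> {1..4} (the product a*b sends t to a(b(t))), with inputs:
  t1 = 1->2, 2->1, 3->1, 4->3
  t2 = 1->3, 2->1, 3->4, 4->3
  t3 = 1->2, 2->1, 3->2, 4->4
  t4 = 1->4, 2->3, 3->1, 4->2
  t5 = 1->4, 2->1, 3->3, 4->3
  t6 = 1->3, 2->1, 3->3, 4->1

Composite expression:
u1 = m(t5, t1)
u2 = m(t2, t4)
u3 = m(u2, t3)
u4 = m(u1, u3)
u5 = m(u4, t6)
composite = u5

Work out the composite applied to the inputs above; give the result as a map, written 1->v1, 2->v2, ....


1->3, 2->3, 3->3, 4->3

m(t5, t1) = 1->1, 2->4, 3->4, 4->3
m(t2, t4) = 1->3, 2->4, 3->3, 4->1
m(m(t2, t4), t3) = 1->4, 2->3, 3->4, 4->1
m(m(t5, t1), m(m(t2, t4), t3)) = 1->3, 2->4, 3->3, 4->1
m(m(m(t5, t1), m(m(t2, t4), t3)), t6) = 1->3, 2->3, 3->3, 4->3


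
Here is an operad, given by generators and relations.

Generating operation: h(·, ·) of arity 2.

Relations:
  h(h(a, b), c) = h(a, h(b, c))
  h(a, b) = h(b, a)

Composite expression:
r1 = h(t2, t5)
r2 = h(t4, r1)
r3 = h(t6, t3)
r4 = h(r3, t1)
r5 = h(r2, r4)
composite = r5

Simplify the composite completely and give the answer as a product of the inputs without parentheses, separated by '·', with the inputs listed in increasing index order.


Both nesting and order wash out for h; what remains is which t's occur.
h(t2, t5) spells out as t2 · t5
h(t4, h(t2, t5)) spells out as t4 · t2 · t5
h(t6, t3) spells out as t6 · t3
h(h(t6, t3), t1) spells out as t6 · t3 · t1
h(h(t4, h(t2, t5)), h(h(t6, t3), t1)) spells out as t4 · t2 · t5 · t6 · t3 · t1
commutativity sorts the factors: t1 · t2 · t3 · t4 · t5 · t6

t1 · t2 · t3 · t4 · t5 · t6


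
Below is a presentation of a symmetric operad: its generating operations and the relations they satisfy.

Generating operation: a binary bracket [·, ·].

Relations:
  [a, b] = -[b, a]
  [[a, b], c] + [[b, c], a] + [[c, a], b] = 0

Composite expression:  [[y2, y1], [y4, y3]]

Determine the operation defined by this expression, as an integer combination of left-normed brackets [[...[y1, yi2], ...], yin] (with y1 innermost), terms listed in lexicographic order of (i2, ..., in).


[[[y1, y2], y3], y4] - [[[y1, y2], y4], y3]

Antisymmetry and Jacobi reduce to y1-anchored left-normed brackets.
Composite bracket: [[y2, y1], [y4, y3]]
Expanding via [a, b] = ab - ba: 8 signed words (2^3 = 8).
Only words starting with y1 matter:
  word y1y2y3y4 has sign +1, contributing +[[[y1, y2], y3], y4]
  word y1y2y4y3 has sign -1, contributing -[[[y1, y2], y4], y3]


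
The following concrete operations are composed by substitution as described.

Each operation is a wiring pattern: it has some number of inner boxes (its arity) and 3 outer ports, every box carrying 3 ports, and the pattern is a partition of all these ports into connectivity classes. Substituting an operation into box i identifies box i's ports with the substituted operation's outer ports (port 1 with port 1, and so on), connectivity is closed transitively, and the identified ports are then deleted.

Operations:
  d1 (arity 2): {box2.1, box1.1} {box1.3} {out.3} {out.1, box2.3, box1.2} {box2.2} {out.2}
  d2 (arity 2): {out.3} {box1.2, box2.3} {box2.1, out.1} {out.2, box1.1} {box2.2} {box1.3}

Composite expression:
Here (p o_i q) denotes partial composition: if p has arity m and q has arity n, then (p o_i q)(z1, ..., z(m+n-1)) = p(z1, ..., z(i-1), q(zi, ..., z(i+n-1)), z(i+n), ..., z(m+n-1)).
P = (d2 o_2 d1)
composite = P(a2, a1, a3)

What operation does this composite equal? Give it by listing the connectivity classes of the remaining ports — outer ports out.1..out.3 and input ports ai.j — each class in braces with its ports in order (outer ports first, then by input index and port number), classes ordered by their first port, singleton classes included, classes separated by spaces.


{out.1, a1.2, a3.3} {out.2, a2.1} {out.3} {a1.1, a3.1} {a1.3} {a2.2} {a2.3} {a3.2}

Reachability decides: close wires over d2-identified ports.
after d1, the pattern on (a1, a3) reads {out.1, a1.2, a3.3} {out.2} {out.3} {a1.1, a3.1} {a1.3} {a3.2} (out.j = its outer ports)
after d2, the pattern on (a2, a1, a3) reads {out.1, a1.2, a3.3} {out.2, a2.1} {out.3} {a1.1, a3.1} {a1.3} {a2.2} {a2.3} {a3.2} (out.j = its outer ports)


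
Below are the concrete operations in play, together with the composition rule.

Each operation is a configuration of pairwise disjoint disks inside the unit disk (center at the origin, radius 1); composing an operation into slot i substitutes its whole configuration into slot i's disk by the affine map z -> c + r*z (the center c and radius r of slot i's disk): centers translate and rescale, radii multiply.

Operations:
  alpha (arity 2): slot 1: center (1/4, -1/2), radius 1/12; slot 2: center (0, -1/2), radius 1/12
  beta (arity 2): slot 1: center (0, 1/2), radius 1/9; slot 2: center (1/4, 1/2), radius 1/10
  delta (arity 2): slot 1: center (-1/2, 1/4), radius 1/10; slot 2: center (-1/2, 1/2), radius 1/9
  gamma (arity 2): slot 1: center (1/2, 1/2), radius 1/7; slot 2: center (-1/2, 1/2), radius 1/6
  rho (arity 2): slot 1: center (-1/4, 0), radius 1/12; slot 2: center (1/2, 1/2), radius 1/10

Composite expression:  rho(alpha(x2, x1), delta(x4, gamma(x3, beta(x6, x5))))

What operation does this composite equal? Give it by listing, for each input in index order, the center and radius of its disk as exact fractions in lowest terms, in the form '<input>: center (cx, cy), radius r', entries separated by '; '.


x1: center (-1/4, -1/24), radius 1/144; x2: center (-11/48, -1/24), radius 1/144; x3: center (41/90, 5/9), radius 1/630; x4: center (9/20, 21/40), radius 1/100; x5: center (961/2160, 601/1080), radius 1/5400; x6: center (4/9, 601/1080), radius 1/4860


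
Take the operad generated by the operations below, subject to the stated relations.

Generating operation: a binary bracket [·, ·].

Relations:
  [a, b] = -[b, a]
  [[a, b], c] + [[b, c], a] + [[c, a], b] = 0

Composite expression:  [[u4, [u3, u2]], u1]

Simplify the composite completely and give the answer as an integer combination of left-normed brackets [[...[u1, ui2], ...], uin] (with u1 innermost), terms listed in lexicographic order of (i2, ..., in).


-[[[u1, u2], u3], u4] + [[[u1, u3], u2], u4] + [[[u1, u4], u2], u3] - [[[u1, u4], u3], u2]


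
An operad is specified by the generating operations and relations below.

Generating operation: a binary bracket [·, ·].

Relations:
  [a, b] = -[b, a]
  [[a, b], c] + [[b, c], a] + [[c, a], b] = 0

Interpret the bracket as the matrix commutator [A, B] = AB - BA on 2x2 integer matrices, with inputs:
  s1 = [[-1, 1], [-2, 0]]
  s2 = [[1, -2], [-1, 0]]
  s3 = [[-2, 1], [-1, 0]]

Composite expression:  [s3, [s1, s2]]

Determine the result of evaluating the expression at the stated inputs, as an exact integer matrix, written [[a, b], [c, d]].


[s1, s2] = [[-5, 1], [-3, 5]]
[s3, [s1, s2]] = [[-2, 8], [4, 2]]

[[-2, 8], [4, 2]]


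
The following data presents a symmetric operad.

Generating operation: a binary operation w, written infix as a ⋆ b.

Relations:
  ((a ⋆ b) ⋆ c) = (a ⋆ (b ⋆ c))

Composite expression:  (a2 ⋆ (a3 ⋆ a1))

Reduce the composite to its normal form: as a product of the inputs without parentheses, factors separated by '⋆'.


a2 ⋆ a3 ⋆ a1


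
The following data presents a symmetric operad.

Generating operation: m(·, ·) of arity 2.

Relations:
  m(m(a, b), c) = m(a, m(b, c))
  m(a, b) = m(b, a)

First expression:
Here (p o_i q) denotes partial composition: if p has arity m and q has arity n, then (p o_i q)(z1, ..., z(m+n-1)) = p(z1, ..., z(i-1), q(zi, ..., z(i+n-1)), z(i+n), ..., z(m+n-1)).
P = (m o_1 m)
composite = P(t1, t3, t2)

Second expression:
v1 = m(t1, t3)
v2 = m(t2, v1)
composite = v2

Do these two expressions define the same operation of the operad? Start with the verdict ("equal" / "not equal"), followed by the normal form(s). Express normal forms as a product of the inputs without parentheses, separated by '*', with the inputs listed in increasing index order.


equal; the common form is t1 * t2 * t3


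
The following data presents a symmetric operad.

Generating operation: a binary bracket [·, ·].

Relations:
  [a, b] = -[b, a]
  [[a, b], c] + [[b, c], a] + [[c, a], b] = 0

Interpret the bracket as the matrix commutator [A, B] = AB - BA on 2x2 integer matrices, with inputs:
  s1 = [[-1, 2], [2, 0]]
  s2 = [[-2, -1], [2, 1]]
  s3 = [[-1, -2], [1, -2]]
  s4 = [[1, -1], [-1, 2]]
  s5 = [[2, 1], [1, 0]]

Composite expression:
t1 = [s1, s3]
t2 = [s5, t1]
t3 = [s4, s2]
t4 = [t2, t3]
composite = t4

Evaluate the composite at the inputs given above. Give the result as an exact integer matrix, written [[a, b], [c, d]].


[s1, s3] = [[6, 0], [3, -6]]
[s5, [s1, s3]] = [[3, -12], [6, -3]]
[s4, s2] = [[-3, -2], [5, 3]]
[[s5, [s1, s3]], [s4, s2]] = [[-48, -84], [-66, 48]]

[[-48, -84], [-66, 48]]


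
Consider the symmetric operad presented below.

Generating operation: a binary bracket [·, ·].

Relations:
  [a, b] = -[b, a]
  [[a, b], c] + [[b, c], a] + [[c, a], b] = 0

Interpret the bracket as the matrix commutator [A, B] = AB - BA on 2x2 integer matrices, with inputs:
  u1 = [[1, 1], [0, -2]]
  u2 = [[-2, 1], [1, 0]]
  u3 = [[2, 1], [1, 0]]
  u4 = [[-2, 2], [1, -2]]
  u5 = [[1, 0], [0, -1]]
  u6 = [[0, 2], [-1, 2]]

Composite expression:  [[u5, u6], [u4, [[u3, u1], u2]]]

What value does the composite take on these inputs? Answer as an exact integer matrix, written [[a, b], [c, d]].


[[-64, 32], [-16, 64]]

[u5, u6] = [[0, 4], [2, 0]]
[u3, u1] = [[-1, -1], [3, 1]]
[[u3, u1], u2] = [[-4, -4], [-4, 4]]
[u4, [[u3, u1], u2]] = [[-4, 16], [-8, 4]]
[[u5, u6], [u4, [[u3, u1], u2]]] = [[-64, 32], [-16, 64]]


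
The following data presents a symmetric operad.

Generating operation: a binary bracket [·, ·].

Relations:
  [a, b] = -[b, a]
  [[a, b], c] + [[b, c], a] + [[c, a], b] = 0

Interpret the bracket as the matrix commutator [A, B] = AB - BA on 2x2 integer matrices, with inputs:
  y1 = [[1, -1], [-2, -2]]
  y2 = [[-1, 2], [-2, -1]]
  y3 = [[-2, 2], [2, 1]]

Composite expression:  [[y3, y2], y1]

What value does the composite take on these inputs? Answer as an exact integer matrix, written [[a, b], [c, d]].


[[6, 34], [-50, -6]]

[y3, y2] = [[-8, -6], [-6, 8]]
[[y3, y2], y1] = [[6, 34], [-50, -6]]


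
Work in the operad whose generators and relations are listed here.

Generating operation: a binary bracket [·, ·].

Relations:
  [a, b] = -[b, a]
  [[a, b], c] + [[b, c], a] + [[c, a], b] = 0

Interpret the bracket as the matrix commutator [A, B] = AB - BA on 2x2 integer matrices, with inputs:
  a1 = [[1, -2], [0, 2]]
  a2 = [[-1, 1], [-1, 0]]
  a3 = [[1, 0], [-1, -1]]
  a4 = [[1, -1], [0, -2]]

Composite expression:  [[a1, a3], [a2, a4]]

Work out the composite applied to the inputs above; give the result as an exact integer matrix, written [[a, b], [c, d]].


[[-14, 0], [14, 14]]

[a1, a3] = [[2, 4], [-1, -2]]
[a2, a4] = [[-1, -2], [-3, 1]]
[[a1, a3], [a2, a4]] = [[-14, 0], [14, 14]]


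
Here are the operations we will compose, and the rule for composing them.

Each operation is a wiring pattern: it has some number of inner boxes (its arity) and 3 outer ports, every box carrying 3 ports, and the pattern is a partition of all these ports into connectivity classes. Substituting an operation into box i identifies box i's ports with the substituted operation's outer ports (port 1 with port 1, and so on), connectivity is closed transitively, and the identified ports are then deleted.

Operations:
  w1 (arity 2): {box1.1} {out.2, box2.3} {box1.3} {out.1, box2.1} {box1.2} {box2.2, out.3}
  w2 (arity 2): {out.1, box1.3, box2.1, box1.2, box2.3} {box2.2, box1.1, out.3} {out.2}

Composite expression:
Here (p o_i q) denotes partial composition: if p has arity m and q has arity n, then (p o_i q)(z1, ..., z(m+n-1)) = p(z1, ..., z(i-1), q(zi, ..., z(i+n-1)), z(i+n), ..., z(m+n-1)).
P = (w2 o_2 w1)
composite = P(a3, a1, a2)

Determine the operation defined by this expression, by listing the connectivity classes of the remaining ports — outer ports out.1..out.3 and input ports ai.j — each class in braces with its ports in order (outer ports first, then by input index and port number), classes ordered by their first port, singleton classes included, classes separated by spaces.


Reachability decides: close wires over w2-identified ports.
w1 over (a1, a2) gives {out.1, a2.1} {out.2, a2.3} {out.3, a2.2} {a1.1} {a1.2} {a1.3}, out.j being that stage's outer ports
w2 over (a3, a1, a2) gives {out.1, a2.1, a2.2, a3.2, a3.3} {out.2} {out.3, a2.3, a3.1} {a1.1} {a1.2} {a1.3}, out.j being that stage's outer ports

{out.1, a2.1, a2.2, a3.2, a3.3} {out.2} {out.3, a2.3, a3.1} {a1.1} {a1.2} {a1.3}


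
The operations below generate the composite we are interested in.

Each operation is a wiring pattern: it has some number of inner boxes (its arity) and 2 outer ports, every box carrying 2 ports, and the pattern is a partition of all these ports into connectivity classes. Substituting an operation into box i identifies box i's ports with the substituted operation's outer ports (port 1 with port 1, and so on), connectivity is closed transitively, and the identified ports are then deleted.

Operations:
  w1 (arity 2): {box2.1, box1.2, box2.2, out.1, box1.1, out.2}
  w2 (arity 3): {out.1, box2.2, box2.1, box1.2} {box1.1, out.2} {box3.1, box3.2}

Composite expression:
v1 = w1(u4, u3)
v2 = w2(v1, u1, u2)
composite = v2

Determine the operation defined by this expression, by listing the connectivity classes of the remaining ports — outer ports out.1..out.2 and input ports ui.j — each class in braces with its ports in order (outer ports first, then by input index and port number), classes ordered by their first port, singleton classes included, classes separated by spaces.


Substituting into w2 glues patterns; closure does the rest.
after w1, the pattern on (u4, u3) reads {out.1, out.2, u3.1, u3.2, u4.1, u4.2} (out.j = its outer ports)
after w2, the pattern on (u4, u3, u1, u2) reads {out.1, out.2, u1.1, u1.2, u3.1, u3.2, u4.1, u4.2} {u2.1, u2.2} (out.j = its outer ports)

{out.1, out.2, u1.1, u1.2, u3.1, u3.2, u4.1, u4.2} {u2.1, u2.2}
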